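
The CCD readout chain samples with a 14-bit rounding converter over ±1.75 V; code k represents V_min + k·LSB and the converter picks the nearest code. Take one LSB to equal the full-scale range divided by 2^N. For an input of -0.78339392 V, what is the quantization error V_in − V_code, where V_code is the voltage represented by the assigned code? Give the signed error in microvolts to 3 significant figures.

−38.2 µV

The full-scale span is 1.75 − (-1.75) = 3.5 V. LSB = 3.5 V / 2^14 ≈ 213.6 µV.
(V_in − V_min)/LSB = (-0.78339392 − (-1.75)) × 16384/3.5 = 4524.8211 → nearest code k = 4525.
V_code = V_min + k × range/2^14 = -1.75 + 4525 × 3.5/16384 = -0.78335571289 V.
Error = V_in − V_code = -0.78339392 − (-0.78335571289) = −38.2 µV.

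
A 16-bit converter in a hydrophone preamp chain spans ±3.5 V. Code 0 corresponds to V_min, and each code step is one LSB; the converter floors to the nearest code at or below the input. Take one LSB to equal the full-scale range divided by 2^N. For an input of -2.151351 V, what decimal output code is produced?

Range = 3.5 − (-3.5) = 7 V. LSB = 7 V / 2^16 ≈ 106.8 µV.
V_in − V_min = -2.151351 − (-3.5) = 1.348649 V.
Divide by LSB: 1.348649 × 65536/7 = 12626.4373.
Truncating gives code 12626.

12626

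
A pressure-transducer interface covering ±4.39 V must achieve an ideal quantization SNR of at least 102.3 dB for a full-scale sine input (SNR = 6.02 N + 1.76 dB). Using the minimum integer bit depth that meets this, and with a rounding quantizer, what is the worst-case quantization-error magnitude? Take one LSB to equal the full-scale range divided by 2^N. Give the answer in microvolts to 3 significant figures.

Span: 4.39 V − (-4.39 V) = 8.78 V.
Required N = ⌈(102.3 − 1.76)/6.02⌉ = ⌈16.701⌉ = 17.
One LSB is 8.78 V / 131072 = 66.986 µV.
Max error for round-to-nearest is LSB/2 = 33.5 µV.

33.5 µV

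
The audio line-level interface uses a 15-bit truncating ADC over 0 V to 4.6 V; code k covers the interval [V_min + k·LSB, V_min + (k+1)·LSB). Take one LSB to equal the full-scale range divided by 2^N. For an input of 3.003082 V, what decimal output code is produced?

21392

Full-scale range = 4.6 V. LSB = 4.6 V / 2^15 ≈ 140.4 µV.
V_in − V_min = 3.003082 − (0) = 3.003082 V.
Divide by LSB: 3.003082 × 32768/4.6 = 21392.3893.
Truncating gives code 21392.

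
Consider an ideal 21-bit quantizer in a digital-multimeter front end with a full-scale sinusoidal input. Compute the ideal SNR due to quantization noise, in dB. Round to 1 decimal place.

128.2 dB

For an ideal N-bit converter with full-scale sine input, SNR = 6.02 N + 1.76 dB. SNR = 6.02 × 21 + 1.76 = 126.42 + 1.76 = 128.18 dB.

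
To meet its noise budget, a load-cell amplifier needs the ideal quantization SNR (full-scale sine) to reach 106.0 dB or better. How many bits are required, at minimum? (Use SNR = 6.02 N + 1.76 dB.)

18 bits

Required N = ⌈(106.0 − 1.76)/6.02⌉ = ⌈17.316⌉ = 18.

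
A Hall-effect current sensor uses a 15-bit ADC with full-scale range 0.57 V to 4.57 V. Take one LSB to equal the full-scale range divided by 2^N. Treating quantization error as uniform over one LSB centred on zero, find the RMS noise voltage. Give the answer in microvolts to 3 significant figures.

Full-scale range = 4.57 V − (0.57 V) = 4 V.
One LSB is 4 V / 32768 = 122.07 µV.
RMS of a uniform error over width LSB is LSB/√12 = 35.2 µV.

35.2 µV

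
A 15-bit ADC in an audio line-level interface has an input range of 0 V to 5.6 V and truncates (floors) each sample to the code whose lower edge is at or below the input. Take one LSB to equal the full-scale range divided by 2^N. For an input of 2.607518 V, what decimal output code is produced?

15257

Full-scale range = 5.6 V. LSB = 5.6 V / 2^15 ≈ 170.9 µV.
(V_in − V_min) × 2^15/range = (2.607518 − (0)) × 32768/5.6 = 15257.705.
Floor → code = 15257.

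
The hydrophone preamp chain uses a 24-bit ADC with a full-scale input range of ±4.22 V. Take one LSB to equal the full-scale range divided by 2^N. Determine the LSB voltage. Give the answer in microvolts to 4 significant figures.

0.5031 µV

Range = 4.22 − (-4.22) = 8.44 V.
Number of codes = 2^24 = 16777216.
One LSB is 8.44 V / 16777216 = 0.5031 µV.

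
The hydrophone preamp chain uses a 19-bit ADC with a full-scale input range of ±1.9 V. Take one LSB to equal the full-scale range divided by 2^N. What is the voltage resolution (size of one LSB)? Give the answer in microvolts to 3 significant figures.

7.25 µV

Full-scale range = 1.9 V − (-1.9 V) = 3.8 V.
Number of codes = 2^19 = 524288.
One LSB is 3.8 V / 524288 = 7.25 µV.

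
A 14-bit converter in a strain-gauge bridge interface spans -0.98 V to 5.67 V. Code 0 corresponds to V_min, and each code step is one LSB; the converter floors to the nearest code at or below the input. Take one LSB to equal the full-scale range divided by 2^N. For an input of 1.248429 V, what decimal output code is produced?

Span: 5.67 V − (-0.98 V) = 6.65 V. LSB = 6.65 V / 2^14 ≈ 405.9 µV.
(V_in − V_min) × 2^14/range = (1.248429 − (-0.98)) × 16384/6.65 = 5490.313.
Floor → code = 5490.

5490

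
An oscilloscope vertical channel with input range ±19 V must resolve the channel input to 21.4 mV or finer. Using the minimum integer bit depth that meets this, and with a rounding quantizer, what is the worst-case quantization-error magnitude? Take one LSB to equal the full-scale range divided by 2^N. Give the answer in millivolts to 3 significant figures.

The full-scale span is 19 − (-19) = 38 V.
Levels needed ≥ 38/21.4 mV = 1776. 2^11 = 2048 suffices, so N_min = 11.
One LSB is 38 V / 2048 = 18.555 mV.
Half an LSB is 9.28 mV.

9.28 mV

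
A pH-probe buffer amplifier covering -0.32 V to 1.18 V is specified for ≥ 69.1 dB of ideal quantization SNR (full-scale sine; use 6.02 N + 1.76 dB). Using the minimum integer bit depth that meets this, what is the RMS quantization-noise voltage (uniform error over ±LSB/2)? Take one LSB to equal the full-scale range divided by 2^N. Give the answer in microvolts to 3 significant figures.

Span: 1.18 V − (-0.32 V) = 1.5 V.
N ≥ (69.1 − 1.76)/6.02 = 11.186 → N_min = 12.
LSB = 1.5 V ÷ 2^12 = 1.5/4096 V = 366.21 µV.
RMS noise = LSB/√12 = 106 µV.

106 µV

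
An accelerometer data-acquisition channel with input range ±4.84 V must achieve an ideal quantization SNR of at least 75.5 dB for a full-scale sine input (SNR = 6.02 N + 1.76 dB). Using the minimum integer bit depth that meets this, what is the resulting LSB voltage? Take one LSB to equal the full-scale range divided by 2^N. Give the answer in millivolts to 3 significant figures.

1.18 mV

Range = 4.84 − (-4.84) = 9.68 V.
Required N = ⌈(75.5 − 1.76)/6.02⌉ = ⌈12.249⌉ = 13.
One LSB is 9.68 V / 8192 = 1.18 mV.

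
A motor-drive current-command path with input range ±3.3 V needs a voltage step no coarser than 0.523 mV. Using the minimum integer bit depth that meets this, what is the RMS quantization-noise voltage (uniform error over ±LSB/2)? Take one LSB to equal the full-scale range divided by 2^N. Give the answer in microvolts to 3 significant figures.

116 µV

Range = 3.3 − (-3.3) = 6.6 V.
Required number of levels: 6.6/0.523 mV = 12620; smallest N with 2^N ≥ that is 14.
One LSB is 6.6 V / 16384 = 402.83 µV.
σ_q = LSB/√12 = 402.83 µV/3.4641 = 116 µV.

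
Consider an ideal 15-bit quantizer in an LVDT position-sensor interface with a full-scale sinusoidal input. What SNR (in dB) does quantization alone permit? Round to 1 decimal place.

92.1 dB

SNR = 6.02·15 + 1.76 = 92.06 dB.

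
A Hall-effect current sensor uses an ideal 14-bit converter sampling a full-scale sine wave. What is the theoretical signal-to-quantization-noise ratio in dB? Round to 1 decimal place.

SNR = 6.02·14 + 1.76 = 86.04 dB.

86.0 dB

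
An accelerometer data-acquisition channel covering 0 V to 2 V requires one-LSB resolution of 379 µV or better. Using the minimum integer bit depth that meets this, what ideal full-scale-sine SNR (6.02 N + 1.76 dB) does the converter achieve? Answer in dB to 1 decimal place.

80.0 dB

Span = 2 V.
Levels needed ≥ 2/379 µV = 5277. 2^13 = 8192 suffices, so N_min = 13.
6.02(13) + 1.76 = 80.02 dB.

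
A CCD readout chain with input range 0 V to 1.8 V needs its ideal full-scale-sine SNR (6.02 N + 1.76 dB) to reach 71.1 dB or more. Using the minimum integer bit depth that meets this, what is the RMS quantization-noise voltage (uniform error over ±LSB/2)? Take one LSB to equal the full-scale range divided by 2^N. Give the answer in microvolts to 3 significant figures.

127 µV

Full-scale range = 1.8 V.
6.02 N + 1.76 ≥ 71.1 gives N ≥ 11.518, so the minimum integer is 12.
One LSB is 1.8 V / 4096 = 439.45 µV.
RMS noise = LSB/√12 = 127 µV.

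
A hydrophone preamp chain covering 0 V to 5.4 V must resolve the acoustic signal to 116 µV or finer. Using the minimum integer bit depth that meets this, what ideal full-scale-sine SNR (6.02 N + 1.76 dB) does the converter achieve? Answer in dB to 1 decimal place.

98.1 dB

Span = 5.4 V.
Levels needed ≥ 5.4/116 µV = 46550. 2^16 = 65536 suffices, so N_min = 16.
SNR = 6.02 × 16 + 1.76 = 98.08 dB.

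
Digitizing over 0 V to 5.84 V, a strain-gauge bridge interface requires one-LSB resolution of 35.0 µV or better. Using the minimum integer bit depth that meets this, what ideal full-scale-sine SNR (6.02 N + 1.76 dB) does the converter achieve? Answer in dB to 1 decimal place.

110.1 dB

Range is 5.84 V.
Required number of levels: 5.84/35.0 µV = 166860; smallest N with 2^N ≥ that is 18.
6.02(18) + 1.76 = 110.12 dB.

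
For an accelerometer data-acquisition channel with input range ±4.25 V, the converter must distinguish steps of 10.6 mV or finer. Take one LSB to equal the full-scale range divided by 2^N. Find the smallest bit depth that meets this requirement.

10 bits

Range = 4.25 − (-4.25) = 8.5 V.
8.5 V / 10.6 mV = 801.9. Since 2^9 = 512 and 2^10 = 1024, N = 10.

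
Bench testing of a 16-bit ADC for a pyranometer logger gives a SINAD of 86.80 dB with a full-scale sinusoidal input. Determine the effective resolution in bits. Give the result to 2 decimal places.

ENOB = (SINAD − 1.76) / 6.02 = (86.80 − 1.76) / 6.02 = 85.04 / 6.02 = 14.1262.

14.13 bits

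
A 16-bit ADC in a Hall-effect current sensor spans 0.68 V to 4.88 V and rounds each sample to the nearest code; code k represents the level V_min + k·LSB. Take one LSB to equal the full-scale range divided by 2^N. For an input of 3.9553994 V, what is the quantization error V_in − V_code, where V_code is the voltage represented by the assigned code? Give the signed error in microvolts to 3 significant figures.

Range = 4.88 − (0.68) = 4.2 V. LSB = 4.2 V / 2^16 ≈ 64.09 µV.
(3.9553994 − (0.68)) / LSB = 3.2753994 × 65536/4.2 = 51108.7084. Nearest integer: k = 51109.
V_code = 0.68 + (51109/65536) × 4.2 = 3.9554180908 V.
V_in − V_code = 3.9553994 − (3.9554180908) = −18.7 µV.

−18.7 µV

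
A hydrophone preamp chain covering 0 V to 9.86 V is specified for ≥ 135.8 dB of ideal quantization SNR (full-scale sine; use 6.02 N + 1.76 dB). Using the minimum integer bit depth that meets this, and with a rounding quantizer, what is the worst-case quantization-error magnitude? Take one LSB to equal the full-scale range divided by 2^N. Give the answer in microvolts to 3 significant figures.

0.588 µV

Range is 9.86 V.
6.02 N + 1.76 ≥ 135.8 gives N ≥ 22.266, so the minimum integer is 23.
LSB = 9.86 V ÷ 2^23 = 9.86/8388608 V = 1.1754 µV.
Max error for round-to-nearest is LSB/2 = 0.588 µV.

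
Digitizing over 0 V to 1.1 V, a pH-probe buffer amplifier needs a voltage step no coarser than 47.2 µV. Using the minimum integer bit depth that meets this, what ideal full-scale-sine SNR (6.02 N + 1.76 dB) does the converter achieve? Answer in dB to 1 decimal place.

92.1 dB

Range is 1.1 V.
1.1 V / 47.2 µV = 23310. Since 2^14 = 16384 and 2^15 = 32768, N = 15.
Ideal SNR at N = 15: 6.02·15 + 1.76 = 92.1 dB.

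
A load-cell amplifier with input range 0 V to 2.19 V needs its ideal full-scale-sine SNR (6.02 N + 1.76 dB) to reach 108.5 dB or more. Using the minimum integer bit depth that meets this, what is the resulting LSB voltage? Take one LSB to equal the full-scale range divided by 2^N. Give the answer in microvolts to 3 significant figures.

8.35 µV

Full-scale range = 2.19 V.
N ≥ (108.5 − 1.76)/6.02 = 17.731 → N_min = 18.
Step size = 2.19/262144 V = 8.35 µV.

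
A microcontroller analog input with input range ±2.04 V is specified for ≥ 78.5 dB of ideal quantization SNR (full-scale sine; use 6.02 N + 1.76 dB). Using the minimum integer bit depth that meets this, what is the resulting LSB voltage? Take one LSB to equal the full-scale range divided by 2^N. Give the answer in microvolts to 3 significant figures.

Range = 2.04 − (-2.04) = 4.08 V.
Required N = ⌈(78.5 − 1.76)/6.02⌉ = ⌈12.748⌉ = 13.
Step size = 4.08/8192 V = 498 µV.

498 µV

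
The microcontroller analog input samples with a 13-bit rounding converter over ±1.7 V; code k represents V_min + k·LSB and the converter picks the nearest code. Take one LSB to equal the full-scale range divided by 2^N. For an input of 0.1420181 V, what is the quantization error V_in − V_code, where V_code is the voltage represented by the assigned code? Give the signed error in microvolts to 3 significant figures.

+74.7 µV

Span: 1.7 V − (-1.7 V) = 3.4 V. LSB = 3.4 V / 2^13 ≈ 415.0 µV.
Position in LSBs: (0.1420181 − (-1.7)) × 8192/3.4 = 4438.1801; rounding gives k = 4438.
V_code = -1.7 + (4438/8192) × 3.4 = 0.1419433594 V.
Error = V_in − V_code = 0.1420181 − (0.1419433594) = +74.7 µV.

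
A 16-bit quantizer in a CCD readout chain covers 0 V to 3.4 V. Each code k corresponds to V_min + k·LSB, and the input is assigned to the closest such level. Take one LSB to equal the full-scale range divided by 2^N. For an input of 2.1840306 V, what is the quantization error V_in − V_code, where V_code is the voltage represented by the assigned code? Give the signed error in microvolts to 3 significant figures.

Range is 3.4 V. LSB = 3.4 V / 2^16 ≈ 51.88 µV.
Position in LSBs: (2.1840306 − (0)) × 65536/3.4 = 42097.8322; rounding gives k = 42098.
V_code = V_min + k × range/2^16 = 0 + 42098 × 3.4/65536 = 2.1840393066 V.
e = 2.1840306 − (2.1840393066) = −8.71 µV.

−8.71 µV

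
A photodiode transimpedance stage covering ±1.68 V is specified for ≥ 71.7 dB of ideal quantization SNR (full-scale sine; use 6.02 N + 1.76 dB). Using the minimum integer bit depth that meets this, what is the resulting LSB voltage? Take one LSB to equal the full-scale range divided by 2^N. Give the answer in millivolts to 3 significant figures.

0.820 mV

Full-scale range = 1.68 V − (-1.68 V) = 3.36 V.
Required N = ⌈(71.7 − 1.76)/6.02⌉ = ⌈11.618⌉ = 12.
LSB = 3.36 V ÷ 2^12 = 3.36/4096 V = 0.820 mV.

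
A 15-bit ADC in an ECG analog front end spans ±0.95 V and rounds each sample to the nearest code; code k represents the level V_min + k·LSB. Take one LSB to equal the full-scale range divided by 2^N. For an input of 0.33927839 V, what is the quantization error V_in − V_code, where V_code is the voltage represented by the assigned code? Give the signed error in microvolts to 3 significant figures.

+17.5 µV

Full-scale range = 0.95 V − (-0.95 V) = 1.9 V. LSB = 1.9 V / 2^15 ≈ 57.98 µV.
(0.33927839 − (-0.95)) / LSB = 1.28927839 × 32768/1.9 = 22235.3023. Nearest integer: k = 22235.
V_code = -0.95 + (22235/32768) × 1.9 = 0.33926086426 V.
Error = V_in − V_code = 0.33927839 − (0.33926086426) = +17.5 µV.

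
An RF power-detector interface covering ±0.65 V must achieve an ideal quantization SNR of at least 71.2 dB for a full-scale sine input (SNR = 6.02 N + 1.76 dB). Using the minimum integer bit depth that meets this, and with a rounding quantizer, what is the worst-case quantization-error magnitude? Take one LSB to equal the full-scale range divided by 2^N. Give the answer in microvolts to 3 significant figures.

The full-scale span is 0.65 − (-0.65) = 1.3 V.
N ≥ (71.2 − 1.76)/6.02 = 11.535 → N_min = 12.
One LSB is 1.3 V / 4096 = 317.38 µV.
Max error for round-to-nearest is LSB/2 = 159 µV.

159 µV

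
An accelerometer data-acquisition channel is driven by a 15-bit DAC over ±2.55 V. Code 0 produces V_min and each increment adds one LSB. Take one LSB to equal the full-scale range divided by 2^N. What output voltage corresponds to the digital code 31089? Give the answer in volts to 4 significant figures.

Range = 2.55 − (-2.55) = 5.1 V. LSB = 5.1 V / 2^15.
V_out = V_min + code × LSB = -2.55 V + 31089 × 5.1 V / 32768
      = -2.55 V + 4.83868 V = 2.28868 V.

2.289 V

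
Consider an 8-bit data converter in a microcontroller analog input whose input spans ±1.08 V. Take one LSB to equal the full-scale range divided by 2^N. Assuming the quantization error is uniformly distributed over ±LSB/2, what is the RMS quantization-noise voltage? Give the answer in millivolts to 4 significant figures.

2.436 mV

The full-scale span is 1.08 − (-1.08) = 2.16 V.
LSB = 2.16 V / 2^8 = 8.43750 mV.
σ_q = LSB/√12 = 8.43750 mV/3.4641 = 2.436 mV.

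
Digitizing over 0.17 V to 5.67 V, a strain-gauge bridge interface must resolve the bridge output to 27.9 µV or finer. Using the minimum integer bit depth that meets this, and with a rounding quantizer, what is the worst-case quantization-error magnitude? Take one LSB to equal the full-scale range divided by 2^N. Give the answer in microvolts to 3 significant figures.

10.5 µV

The full-scale span is 5.67 − (0.17) = 5.5 V.
Levels needed ≥ 5.5/27.9 µV = 197100. 2^18 = 262144 suffices, so N_min = 18.
Step size = 5.5/262144 V = 20.981 µV.
|e|_max = LSB/2 = 10.5 µV.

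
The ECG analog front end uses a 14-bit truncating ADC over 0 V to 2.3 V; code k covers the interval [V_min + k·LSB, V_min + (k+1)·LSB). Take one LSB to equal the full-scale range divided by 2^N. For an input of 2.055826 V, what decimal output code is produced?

Range is 2.3 V. LSB = 2.3 V / 2^14 ≈ 140.4 µV.
code = ⌊(V_in − V_min)/LSB⌋ = ⌊(V_in − V_min) × 2^14 / range⌋
     = ⌊(2.055826 − (0)) × 16384 / 2.3⌋ = ⌊2.055826 × 16384/2.3⌋
     = ⌊14644.632⌋ = 14644.

14644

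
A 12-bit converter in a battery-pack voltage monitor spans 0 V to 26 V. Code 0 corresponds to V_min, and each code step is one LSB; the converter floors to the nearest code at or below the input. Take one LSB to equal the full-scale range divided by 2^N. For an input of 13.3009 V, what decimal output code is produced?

V_FS = 26 V. LSB = 26 V / 2^12 ≈ 6.348 mV.
V_in − V_min = 13.3009 − (0) = 13.3009 V.
Divide by LSB: 13.3009 × 4096/26 = 2095.4033.
Truncating gives code 2095.

2095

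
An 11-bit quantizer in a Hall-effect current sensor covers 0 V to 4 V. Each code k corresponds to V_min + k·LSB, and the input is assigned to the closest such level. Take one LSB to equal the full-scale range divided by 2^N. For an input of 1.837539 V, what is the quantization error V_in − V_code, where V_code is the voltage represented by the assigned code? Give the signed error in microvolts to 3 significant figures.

Range is 4 V. LSB = 4 V / 2^11 ≈ 1.953 mV.
(1.837539 − (0)) / LSB = 1.837539 × 2048/4 = 940.8200. Nearest integer: k = 941.
V_code = 0 + (941/2048) × 4 = 1.837890625 V.
Error = V_in − V_code = 1.837539 − (1.837890625) = −352 µV.

−352 µV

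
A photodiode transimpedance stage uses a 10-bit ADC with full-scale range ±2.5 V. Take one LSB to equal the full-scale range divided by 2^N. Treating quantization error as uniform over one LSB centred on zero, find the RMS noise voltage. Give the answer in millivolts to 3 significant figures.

Span: 2.5 V − (-2.5 V) = 5 V.
LSB = 5 V / 2^10 = 4.8828 mV.
RMS of a uniform error over width LSB is LSB/√12 = 1.41 mV.

1.41 mV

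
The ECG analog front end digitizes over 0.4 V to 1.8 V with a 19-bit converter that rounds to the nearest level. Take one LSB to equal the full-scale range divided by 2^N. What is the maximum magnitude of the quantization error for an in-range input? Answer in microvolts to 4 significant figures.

1.335 µV

Span: 1.8 V − (0.4 V) = 1.4 V.
LSB = 1.4 V ÷ 2^19 = 1.4/524288 V = 2.67029 µV.
Worst-case error for round-to-nearest is half an LSB: 1.335 µV.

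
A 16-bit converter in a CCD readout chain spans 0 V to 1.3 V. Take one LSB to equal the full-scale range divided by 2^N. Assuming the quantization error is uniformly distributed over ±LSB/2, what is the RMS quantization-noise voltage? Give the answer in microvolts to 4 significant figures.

V_FS = 1.3 V.
LSB = 1.3 V / 2^16 = 19.8364 µV.
For a uniform distribution on [−LSB/2, +LSB/2], V_rms = LSB/√12 = 19.8364 µV/3.4641 = 5.726 µV.

5.726 µV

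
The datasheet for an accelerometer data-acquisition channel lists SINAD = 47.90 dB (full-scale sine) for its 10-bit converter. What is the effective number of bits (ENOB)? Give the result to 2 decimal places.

7.66 bits

(47.90 − 1.76) / 6.02 = 46.14/6.02 = 7.6645 effective bits.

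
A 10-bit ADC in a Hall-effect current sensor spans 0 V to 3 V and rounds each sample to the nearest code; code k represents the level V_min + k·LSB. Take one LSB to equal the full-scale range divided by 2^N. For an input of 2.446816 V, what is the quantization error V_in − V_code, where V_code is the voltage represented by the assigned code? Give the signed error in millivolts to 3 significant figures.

Span = 3 V. LSB = 3 V / 2^10 ≈ 2.930 mV.
(V_in − V_min)/LSB = (2.446816 − (0)) × 1024/3 = 835.1799 → nearest code k = 835.
Reconstructed level: 0 + 835 × 3/1024 V = 2.446289063 V.
V_in − V_code = 2.446816 − (2.446289063) = +0.527 mV.

+0.527 mV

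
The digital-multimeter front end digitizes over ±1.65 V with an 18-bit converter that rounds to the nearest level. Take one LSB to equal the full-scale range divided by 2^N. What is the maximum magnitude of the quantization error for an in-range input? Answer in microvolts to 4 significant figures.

The full-scale span is 1.65 − (-1.65) = 3.3 V.
Step size = 3.3/262144 V = 12.5885 µV.
Worst-case error for round-to-nearest is half an LSB: 6.294 µV.

6.294 µV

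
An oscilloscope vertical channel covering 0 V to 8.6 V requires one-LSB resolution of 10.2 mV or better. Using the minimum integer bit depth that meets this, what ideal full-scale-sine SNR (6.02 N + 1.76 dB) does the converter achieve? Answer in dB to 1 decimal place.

62.0 dB

Span = 8.6 V.
Required number of levels: 8.6/10.2 mV = 843.14; smallest N with 2^N ≥ that is 10.
SNR = 6.02 × 10 + 1.76 = 61.96 dB.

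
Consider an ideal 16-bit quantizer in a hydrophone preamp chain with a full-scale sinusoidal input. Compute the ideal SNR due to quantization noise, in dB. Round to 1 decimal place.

Ideal quantization SNR: 6.02 × 16 + 1.76 dB = 98.1 dB.

98.1 dB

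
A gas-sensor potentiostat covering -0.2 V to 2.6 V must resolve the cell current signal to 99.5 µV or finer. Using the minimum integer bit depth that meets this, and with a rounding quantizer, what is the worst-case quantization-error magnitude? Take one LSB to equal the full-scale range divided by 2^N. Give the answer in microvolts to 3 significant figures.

42.7 µV

The full-scale span is 2.6 − (-0.2) = 2.8 V.
Levels needed ≥ 2.8/99.5 µV = 28140. 2^15 = 32768 suffices, so N_min = 15.
LSB = 2.8 V / 2^15 = 85.449 µV.
|e|_max = LSB/2 = 42.7 µV.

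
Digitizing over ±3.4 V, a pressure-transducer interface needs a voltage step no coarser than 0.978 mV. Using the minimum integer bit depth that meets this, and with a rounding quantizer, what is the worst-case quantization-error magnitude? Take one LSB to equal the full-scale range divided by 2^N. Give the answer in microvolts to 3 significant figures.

Full-scale range = 3.4 V − (-3.4 V) = 6.8 V.
Required number of levels: 6.8/0.978 mV = 6953.0; smallest N with 2^N ≥ that is 13.
LSB = 6.8 V ÷ 2^13 = 6.8/8192 V = 0.83008 mV.
Half an LSB is 415 µV.

415 µV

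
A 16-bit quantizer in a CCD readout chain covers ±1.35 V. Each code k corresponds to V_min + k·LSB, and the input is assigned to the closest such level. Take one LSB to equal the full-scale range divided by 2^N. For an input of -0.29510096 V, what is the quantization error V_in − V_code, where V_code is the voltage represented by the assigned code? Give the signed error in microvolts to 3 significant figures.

+5.55 µV

Span: 1.35 V − (-1.35 V) = 2.7 V. LSB = 2.7 V / 2^16 ≈ 41.20 µV.
(-0.29510096 − (-1.35)) / LSB = 1.05489904 × 65536/2.7 = 25605.1346. Nearest integer: k = 25605.
V_code = -1.35 + (25605/65536) × 2.7 = -0.29510650635 V.
Error = V_in − V_code = -0.29510096 − (-0.29510650635) = +5.55 µV.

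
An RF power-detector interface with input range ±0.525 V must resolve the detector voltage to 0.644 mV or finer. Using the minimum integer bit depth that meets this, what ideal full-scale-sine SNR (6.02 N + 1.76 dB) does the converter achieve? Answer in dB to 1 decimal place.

Full-scale range = 0.525 V − (-0.525 V) = 1.05 V.
Required number of levels: 1.05/0.644 mV = 1630.4; smallest N with 2^N ≥ that is 11.
Ideal SNR at N = 11: 6.02·11 + 1.76 = 68.0 dB.

68.0 dB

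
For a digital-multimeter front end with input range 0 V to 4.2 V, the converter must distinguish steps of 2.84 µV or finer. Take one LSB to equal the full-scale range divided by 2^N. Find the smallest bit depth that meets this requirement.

21 bits

Span = 4.2 V.
Required number of levels: 4.2/2.84 µV = 1.4789e6; smallest N with 2^N ≥ that is 21.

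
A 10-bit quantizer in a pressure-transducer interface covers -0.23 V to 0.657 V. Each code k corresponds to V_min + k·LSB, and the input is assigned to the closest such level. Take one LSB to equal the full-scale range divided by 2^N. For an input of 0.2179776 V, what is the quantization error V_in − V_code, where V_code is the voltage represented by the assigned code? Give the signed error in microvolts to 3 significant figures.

+147 µV

Span: 0.657 V − (-0.23 V) = 0.887 V. LSB = 0.887 V / 2^10 ≈ 0.8662 mV.
(0.2179776 − (-0.23)) / LSB = 0.4479776 × 1024/0.887 = 517.1692. Nearest integer: k = 517.
Reconstructed level: -0.23 + 517 × 0.887/1024 V = 0.2178310547 V.
V_in − V_code = 0.2179776 − (0.2178310547) = +147 µV.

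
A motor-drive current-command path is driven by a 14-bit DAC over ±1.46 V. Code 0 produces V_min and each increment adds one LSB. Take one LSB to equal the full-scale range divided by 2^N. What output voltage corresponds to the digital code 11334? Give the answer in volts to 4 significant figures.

Range = 1.46 − (-1.46) = 2.92 V. LSB = 2.92 V / 2^14.
Output = V_min + (11334/16384) × range = -1.46 + 0.691772 × 2.92 V
      = -1.46 + 2.01998 = 0.559976 V.

0.5600 V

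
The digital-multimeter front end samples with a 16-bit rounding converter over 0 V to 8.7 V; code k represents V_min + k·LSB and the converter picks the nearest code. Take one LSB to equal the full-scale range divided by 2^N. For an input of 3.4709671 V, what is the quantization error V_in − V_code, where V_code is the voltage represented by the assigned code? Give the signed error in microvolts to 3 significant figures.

+47.3 µV

Full-scale range = 8.7 V. LSB = 8.7 V / 2^16 ≈ 132.8 µV.
Position in LSBs: (3.4709671 − (0)) × 65536/8.7 = 26146.3563; rounding gives k = 26146.
V_code = 0 + (26146/65536) × 8.7 = 3.4709197998 V.
Error = V_in − V_code = 3.4709671 − (3.4709197998) = +47.3 µV.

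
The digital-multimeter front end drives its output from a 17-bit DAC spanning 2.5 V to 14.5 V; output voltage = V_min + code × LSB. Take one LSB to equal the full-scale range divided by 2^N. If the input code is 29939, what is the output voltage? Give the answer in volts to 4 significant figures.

5.241 V

Span: 14.5 V − (2.5 V) = 12 V. LSB = 12 V / 2^17.
V_out = V_min + code × LSB = 2.5 V + 29939 × 12 V / 131072
      = 2.5 V + 2.74100 V = 5.24100 V.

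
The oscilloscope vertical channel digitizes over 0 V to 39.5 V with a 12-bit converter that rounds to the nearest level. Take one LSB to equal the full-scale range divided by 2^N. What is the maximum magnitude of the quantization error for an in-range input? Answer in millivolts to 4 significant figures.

V_FS = 39.5 V.
One LSB is 39.5 V / 4096 = 9.64355 mV.
A rounding quantizer has |error| ≤ LSB/2 = 4.822 mV.

4.822 mV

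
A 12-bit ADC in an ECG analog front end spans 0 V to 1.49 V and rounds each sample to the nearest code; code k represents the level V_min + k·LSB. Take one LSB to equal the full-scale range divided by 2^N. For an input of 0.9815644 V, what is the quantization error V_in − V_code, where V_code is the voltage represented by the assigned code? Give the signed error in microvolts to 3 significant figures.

+114 µV

V_FS = 1.49 V. LSB = 1.49 V / 2^12 ≈ 363.8 µV.
Position in LSBs: (0.9815644 − (0)) × 4096/1.49 = 2698.3139; rounding gives k = 2698.
V_code = V_min + k × range/2^12 = 0 + 2698 × 1.49/4096 = 0.9814501953 V.
Error = V_in − V_code = 0.9815644 − (0.9814501953) = +114 µV.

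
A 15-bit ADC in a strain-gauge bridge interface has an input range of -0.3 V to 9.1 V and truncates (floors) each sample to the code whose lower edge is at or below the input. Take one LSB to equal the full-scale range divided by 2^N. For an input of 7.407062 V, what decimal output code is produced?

Span: 9.1 V − (-0.3 V) = 9.4 V. LSB = 9.4 V / 2^15 ≈ 286.9 µV.
(V_in − V_min) × 2^15/range = (7.407062 − (-0.3)) × 32768/9.4 = 26866.490.
Floor → code = 26866.

26866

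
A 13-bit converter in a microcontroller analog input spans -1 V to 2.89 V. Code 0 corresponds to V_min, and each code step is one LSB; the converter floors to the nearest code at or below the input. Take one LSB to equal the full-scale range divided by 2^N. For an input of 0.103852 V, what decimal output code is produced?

The full-scale span is 2.89 − (-1) = 3.89 V. LSB = 3.89 V / 2^13 ≈ 474.9 µV.
(V_in − V_min) × 2^13/range = (0.103852 − (-1)) × 8192/3.89 = 2324.616.
Floor → code = 2324.

2324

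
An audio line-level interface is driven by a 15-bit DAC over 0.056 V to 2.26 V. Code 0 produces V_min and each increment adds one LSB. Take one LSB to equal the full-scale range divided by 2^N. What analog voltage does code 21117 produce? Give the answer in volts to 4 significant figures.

1.476 V

Span: 2.26 V − (0.056 V) = 2.204 V. LSB = 2.204 V / 2^15.
V_out = V_min + code × LSB = 0.056 V + 21117 × 2.204 V / 32768
      = 0.056 + 1.42035 = 1.47635 V.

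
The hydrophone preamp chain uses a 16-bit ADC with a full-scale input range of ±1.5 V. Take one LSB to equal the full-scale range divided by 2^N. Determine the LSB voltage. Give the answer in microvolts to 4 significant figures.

Full-scale range = 1.5 V − (-1.5 V) = 3 V.
Number of codes = 2^16 = 65536.
Step size = 3/65536 V = 45.78 µV.

45.78 µV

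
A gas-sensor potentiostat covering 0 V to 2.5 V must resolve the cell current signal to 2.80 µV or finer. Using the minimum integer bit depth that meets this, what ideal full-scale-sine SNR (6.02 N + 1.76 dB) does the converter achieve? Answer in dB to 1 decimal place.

Full-scale range = 2.5 V.
2.5 V / 2.80 µV = 892900. Since 2^19 = 524288 and 2^20 = 1048576, N = 20.
6.02(20) + 1.76 = 122.16 dB.

122.2 dB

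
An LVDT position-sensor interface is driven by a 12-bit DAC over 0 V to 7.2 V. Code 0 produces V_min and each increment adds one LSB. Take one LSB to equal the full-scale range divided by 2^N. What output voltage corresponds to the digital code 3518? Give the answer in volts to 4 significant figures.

6.184 V

Range is 7.2 V. LSB = 7.2 V / 2^12.
V_out = V_min + code × LSB = 0 V + 3518 × 7.2 V / 4096
      = 0 + 6.18398 = 6.18398 V.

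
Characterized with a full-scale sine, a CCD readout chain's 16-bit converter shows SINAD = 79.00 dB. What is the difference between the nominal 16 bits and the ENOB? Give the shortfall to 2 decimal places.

ENOB = (SINAD − 1.76)/6.02 = (79.00 − 1.76)/6.02 = 12.8306 bits.
16 − 12.8306 = 3.17 bits below nominal.

3.17 bits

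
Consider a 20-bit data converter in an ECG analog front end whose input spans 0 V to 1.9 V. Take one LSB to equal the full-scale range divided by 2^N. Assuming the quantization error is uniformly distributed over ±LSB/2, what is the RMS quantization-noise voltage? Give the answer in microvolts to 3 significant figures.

0.523 µV

Span = 1.9 V.
LSB = 1.9 V / 2^20 = 1.8120 µV.
σ_q = LSB/√12 = 1.8120 µV/3.4641 = 0.523 µV.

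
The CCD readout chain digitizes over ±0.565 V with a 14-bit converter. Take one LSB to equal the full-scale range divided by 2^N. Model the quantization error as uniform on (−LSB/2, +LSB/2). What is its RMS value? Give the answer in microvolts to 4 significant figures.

The full-scale span is 0.565 − (-0.565) = 1.13 V.
One LSB is 1.13 V / 16384 = 68.9697 µV.
V_rms = LSB/√12 = 68.9697 µV / √12 = 19.91 µV.

19.91 µV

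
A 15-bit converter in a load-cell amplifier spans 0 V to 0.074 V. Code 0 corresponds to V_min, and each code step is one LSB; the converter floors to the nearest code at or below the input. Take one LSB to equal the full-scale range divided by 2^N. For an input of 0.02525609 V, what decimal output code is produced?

Span = 0.074 V. LSB = 0.074 V / 2^15 ≈ 2.258 µV.
V_in − V_min = 0.02525609 − (0) = 0.02525609 V.
Divide by LSB: 0.02525609 × 32768/0.074 = 11183.6697.
Truncating gives code 11183.

11183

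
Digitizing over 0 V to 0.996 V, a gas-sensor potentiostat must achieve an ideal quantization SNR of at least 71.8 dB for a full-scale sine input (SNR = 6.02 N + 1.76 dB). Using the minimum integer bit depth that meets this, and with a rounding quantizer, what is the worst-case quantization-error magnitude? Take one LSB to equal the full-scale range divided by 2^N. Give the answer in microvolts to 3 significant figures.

122 µV

Span = 0.996 V.
6.02 N + 1.76 ≥ 71.8 gives N ≥ 11.635, so the minimum integer is 12.
LSB = 0.996 V ÷ 2^12 = 0.996/4096 V = 243.16 µV.
Max error for round-to-nearest is LSB/2 = 122 µV.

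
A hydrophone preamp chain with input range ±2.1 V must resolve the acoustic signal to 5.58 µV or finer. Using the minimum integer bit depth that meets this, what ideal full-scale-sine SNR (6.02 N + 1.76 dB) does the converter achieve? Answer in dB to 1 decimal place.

Span: 2.1 V − (-2.1 V) = 4.2 V.
Required number of levels: 4.2/5.58 µV = 752690; smallest N with 2^N ≥ that is 20.
Ideal SNR at N = 20: 6.02·20 + 1.76 = 122.2 dB.

122.2 dB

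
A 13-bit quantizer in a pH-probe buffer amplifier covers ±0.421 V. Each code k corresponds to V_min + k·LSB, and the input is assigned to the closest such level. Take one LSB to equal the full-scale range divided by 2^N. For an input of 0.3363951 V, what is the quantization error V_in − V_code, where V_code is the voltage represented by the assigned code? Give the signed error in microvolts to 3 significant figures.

Span: 0.421 V − (-0.421 V) = 0.842 V. LSB = 0.842 V / 2^13 ≈ 102.8 µV.
Position in LSBs: (0.3363951 − (-0.421)) × 8192/0.842 = 7368.8606; rounding gives k = 7369.
V_code = V_min + k × range/2^13 = -0.421 + 7369 × 0.842/8192 = 0.3364094238 V.
V_in − V_code = 0.3363951 − (0.3364094238) = −14.3 µV.

−14.3 µV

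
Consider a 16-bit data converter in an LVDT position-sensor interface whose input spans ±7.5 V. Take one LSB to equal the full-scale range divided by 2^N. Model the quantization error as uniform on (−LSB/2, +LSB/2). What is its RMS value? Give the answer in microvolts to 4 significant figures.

Range = 7.5 − (-7.5) = 15 V.
One LSB is 15 V / 65536 = 228.882 µV.
For a uniform distribution on [−LSB/2, +LSB/2], V_rms = LSB/√12 = 228.882 µV/3.4641 = 66.07 µV.

66.07 µV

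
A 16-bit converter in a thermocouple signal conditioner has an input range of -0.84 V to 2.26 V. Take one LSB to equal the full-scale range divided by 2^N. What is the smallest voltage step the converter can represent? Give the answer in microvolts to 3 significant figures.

Full-scale range = 2.26 V − (-0.84 V) = 3.1 V.
Number of codes = 2^16 = 65536.
LSB = 3.1 V ÷ 2^16 = 3.1/65536 V = 47.3 µV.

47.3 µV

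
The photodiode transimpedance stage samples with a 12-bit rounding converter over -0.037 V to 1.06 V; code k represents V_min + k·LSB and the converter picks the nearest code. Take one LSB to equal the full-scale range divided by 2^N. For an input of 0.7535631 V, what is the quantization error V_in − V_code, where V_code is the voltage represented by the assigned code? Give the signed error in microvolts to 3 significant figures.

The full-scale span is 1.06 − (-0.037) = 1.097 V. LSB = 1.097 V / 2^12 ≈ 267.8 µV.
(V_in − V_min)/LSB = (0.7535631 − (-0.037)) × 4096/1.097 = 2951.8199 → nearest code k = 2952.
Reconstructed level: -0.037 + 2952 × 1.097/4096 V = 0.7536113281 V.
e = 0.7535631 − (0.7536113281) = −48.2 µV.

−48.2 µV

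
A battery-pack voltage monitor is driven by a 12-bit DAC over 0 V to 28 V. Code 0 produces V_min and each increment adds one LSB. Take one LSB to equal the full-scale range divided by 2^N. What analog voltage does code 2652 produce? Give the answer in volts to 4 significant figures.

18.13 V

Full-scale range = 28 V. LSB = 28 V / 2^12.
Output = V_min + (2652/4096) × range = 0 + 0.647461 × 28 V
      = 0 V + 18.1289 V = 18.1289 V.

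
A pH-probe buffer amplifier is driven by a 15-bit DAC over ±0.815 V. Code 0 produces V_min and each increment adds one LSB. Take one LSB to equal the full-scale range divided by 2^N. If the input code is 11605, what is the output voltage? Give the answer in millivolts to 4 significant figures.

-237.7 mV

Span: 0.815 V − (-0.815 V) = 1.63 V. LSB = 1.63 V / 2^15.
V_out = V_min + code × LSB = -0.815 V + 11605 × 1.63 V / 32768
      = -0.815 + 0.577275 = -0.237725 V.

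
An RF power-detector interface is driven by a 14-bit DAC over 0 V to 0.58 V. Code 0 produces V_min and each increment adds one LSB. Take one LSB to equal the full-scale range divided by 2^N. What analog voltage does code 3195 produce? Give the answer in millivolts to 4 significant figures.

113.1 mV

Full-scale range = 0.58 V. LSB = 0.58 V / 2^14.
V_out = V_min + code × LSB = 0 V + 3195 × 0.58 V / 16384
      = 0 + 0.113104 = 0.113104 V.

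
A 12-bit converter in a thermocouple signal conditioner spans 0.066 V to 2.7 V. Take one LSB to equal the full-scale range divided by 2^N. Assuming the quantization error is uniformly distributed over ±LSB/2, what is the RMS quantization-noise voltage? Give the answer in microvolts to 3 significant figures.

Full-scale range = 2.7 V − (0.066 V) = 2.634 V.
LSB = 2.634 V / 2^12 = 0.64307 mV.
RMS of a uniform error over width LSB is LSB/√12 = 186 µV.

186 µV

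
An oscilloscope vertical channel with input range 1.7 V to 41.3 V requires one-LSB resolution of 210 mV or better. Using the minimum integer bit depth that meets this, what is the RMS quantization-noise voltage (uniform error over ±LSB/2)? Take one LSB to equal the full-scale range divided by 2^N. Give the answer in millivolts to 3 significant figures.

44.7 mV

Full-scale range = 41.3 V − (1.7 V) = 39.6 V.
Need 2^N ≥ 39.6 V / 210 mV = 188.6 → N_min = 8.
Step size = 39.6/256 V = 154.69 mV.
RMS noise = LSB/√12 = 44.7 mV.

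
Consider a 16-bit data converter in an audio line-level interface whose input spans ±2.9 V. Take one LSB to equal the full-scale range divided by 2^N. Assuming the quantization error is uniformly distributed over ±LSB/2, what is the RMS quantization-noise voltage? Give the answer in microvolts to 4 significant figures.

25.55 µV

Range = 2.9 − (-2.9) = 5.8 V.
Step size = 5.8/65536 V = 88.5010 µV.
σ_q = LSB/√12 = 88.5010 µV/3.4641 = 25.55 µV.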